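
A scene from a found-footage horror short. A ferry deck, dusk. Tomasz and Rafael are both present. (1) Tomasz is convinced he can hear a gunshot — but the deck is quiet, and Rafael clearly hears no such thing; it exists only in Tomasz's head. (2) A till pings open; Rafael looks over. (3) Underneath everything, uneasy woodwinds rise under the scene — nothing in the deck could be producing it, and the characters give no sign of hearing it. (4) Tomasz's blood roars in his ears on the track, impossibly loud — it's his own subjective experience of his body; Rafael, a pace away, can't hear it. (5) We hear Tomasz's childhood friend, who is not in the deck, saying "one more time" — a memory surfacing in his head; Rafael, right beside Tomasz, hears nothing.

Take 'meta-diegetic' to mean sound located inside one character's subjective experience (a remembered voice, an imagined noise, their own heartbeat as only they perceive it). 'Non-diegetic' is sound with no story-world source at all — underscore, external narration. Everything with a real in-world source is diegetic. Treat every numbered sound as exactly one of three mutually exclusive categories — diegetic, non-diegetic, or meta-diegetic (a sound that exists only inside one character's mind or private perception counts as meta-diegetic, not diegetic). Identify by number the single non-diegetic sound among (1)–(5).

Sound (1): Tomasz alone 'hears' it — an imagined sound, not present in the space, so meta-diegetic.
Sound (2): a till is a real object/event in the scene's world, so diegetic.
(3) it has no source in the story world and no character can hear it — it's underscore → non-diegetic.
(4) it's Tomasz's internal bodily sensation rendered as sound; only Tomasz 'hears' it → meta-diegetic.
(5) is meta-diegetic: a remembered line, private to Tomasz — not present in the room, not audible to Rafael.
Only (3) is non-diegetic.

3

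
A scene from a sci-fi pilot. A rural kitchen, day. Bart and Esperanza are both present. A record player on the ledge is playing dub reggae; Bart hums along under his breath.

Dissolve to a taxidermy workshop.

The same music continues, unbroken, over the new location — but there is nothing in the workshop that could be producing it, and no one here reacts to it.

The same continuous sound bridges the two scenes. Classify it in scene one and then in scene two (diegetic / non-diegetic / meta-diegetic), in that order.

Scene one: a record player is an on-screen source and Bart reacts to it → diegetic.
Scene two: there is no source in the workshop and no one hears it — it's now underscore → non-diegetic.

diegetic, non-diegetic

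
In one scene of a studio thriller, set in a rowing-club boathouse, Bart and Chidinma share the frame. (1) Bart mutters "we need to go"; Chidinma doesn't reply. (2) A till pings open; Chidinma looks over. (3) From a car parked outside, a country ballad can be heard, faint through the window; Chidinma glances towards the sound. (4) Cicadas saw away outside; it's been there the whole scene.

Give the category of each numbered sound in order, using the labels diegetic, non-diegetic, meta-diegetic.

diegetic, diegetic, diegetic, diegetic

Sound (1): spoken by a character present in the story world, so diegetic.
(2) is diegetic: an in-world source (a till); characters could hear it.
(3) is diegetic: off-screen diegetic: the source is out of frame but still in the story's space.
Sound (4): it's the actual ambient sound of the location, so diegetic.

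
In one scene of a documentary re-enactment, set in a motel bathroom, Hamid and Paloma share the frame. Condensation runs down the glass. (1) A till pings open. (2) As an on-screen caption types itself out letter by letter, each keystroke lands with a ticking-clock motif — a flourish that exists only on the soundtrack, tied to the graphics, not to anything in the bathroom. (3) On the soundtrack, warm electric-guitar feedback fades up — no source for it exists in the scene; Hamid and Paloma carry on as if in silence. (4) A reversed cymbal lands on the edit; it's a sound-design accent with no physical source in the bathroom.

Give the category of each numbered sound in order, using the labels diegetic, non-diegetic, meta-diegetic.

diegetic, non-diegetic, non-diegetic, non-diegetic

(1) the sound comes from a till physically present in the location → diegetic.
(2) sound married to a title/caption — outside the diegesis by definition → non-diegetic.
Sound (3): score with no on-screen or off-screen source; it exists for the audience alone, so non-diegetic.
(4) is non-diegetic: an editorial stinger — it belongs to the cut, not the story world.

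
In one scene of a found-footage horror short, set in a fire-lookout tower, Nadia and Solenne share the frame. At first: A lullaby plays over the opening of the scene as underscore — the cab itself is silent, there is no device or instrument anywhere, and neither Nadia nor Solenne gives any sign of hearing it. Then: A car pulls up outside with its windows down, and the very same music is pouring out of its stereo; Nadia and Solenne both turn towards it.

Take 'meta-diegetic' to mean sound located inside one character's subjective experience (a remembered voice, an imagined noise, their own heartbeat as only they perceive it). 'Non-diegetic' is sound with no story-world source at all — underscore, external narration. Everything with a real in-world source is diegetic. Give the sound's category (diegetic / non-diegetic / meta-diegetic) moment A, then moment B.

non-diegetic, diegetic

Moment A: no in-world source exists and no character can hear it — underscore → non-diegetic.
Moment B: the car stereo is now a real source in the story world and the characters hear it → diegetic.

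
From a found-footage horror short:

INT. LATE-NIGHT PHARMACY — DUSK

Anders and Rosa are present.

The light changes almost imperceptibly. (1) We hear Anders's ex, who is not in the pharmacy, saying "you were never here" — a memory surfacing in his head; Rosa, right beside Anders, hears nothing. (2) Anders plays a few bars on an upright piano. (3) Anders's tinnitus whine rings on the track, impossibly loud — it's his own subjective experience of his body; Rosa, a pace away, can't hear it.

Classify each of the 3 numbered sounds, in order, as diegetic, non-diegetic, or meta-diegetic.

Sound (1): it's Anders's recollection rendered as sound; the other character can't hear it, so meta-diegetic.
Sound (2): the instrument and the performer are both in the scene, so diegetic.
Sound (3): it's Anders's internal bodily sensation rendered as sound; only Anders 'hears' it, so meta-diegetic.

meta-diegetic, diegetic, meta-diegetic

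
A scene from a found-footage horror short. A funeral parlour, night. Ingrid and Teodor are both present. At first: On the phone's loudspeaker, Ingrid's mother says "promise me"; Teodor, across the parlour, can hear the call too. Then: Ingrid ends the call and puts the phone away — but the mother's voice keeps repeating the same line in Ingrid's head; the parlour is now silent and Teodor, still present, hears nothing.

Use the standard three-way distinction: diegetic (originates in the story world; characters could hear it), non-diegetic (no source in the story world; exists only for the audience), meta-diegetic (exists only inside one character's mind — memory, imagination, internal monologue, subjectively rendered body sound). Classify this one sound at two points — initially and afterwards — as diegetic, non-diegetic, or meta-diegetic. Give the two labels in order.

diegetic, meta-diegetic

Initially: the loudspeaker is an in-world source; both Ingrid and Teodor hear the call → diegetic.
Afterwards: with the phone off, the voice continues only as Ingrid's private mental replay — Teodor can't hear it → meta-diegetic.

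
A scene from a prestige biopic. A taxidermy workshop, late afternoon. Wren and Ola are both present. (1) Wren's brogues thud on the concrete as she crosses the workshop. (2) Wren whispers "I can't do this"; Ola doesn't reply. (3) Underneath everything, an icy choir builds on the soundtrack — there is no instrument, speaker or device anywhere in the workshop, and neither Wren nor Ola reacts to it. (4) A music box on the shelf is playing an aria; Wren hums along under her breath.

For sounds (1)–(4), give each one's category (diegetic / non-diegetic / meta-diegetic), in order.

Sound (1): it's the physical sound of Wren moving in the space, so diegetic.
(2) is diegetic: on-screen dialogue — Wren speaks and Ola is there to hear.
(3) is non-diegetic: score with no on-screen or off-screen source; it exists for the audience alone.
(4) source music from a music box, which exists in the story world → diegetic.

diegetic, diegetic, non-diegetic, diegetic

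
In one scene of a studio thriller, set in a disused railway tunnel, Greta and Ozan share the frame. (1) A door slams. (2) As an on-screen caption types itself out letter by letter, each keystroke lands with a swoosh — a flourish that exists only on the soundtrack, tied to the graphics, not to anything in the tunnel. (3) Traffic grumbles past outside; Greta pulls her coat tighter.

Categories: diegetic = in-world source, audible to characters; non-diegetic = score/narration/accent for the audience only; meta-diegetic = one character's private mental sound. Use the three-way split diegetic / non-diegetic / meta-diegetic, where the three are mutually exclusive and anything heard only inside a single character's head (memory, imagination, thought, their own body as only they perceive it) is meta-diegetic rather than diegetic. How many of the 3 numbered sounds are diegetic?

(1) the sound comes from a door physically present in the location → diegetic.
(2) is non-diegetic: the caption isn't part of the story world, so neither is the sound tied to it.
(3) is diegetic: ambient/room sound belonging to the story's physical space.
So 2 of the 3 are diegetic: (1), (3).

2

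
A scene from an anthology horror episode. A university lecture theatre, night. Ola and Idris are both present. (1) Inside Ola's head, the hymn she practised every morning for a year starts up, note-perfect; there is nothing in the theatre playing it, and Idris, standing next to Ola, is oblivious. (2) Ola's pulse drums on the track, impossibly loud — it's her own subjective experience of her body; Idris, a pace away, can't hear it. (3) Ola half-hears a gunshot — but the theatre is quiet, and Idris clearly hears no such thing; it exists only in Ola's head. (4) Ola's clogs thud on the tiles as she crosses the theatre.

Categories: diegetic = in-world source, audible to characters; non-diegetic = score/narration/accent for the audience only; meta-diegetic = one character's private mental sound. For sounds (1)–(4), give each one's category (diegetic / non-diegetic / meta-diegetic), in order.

Sound (1): the music is a memory playing inside Ola's mind alone; no real-world source, Idris can't hear it, so meta-diegetic.
Sound (2): it's Ola's internal bodily sensation rendered as sound; only Ola 'hears' it, so meta-diegetic.
(3) Ola alone 'hears' it — an imagined sound, not present in the space → meta-diegetic.
(4) it's the physical sound of Ola moving in the space → diegetic.

meta-diegetic, meta-diegetic, meta-diegetic, diegetic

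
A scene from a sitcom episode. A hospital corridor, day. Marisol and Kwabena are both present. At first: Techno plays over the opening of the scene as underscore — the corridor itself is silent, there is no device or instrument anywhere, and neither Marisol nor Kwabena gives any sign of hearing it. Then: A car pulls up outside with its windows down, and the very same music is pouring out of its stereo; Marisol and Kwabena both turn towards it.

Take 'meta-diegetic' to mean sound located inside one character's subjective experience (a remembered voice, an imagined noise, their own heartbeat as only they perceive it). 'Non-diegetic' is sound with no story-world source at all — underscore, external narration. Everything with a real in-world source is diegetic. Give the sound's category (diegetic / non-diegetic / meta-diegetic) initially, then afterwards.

non-diegetic, diegetic

Initially: no in-world source exists and no character can hear it — underscore → non-diegetic.
Afterwards: the car stereo is now a real source in the story world and the characters hear it → diegetic.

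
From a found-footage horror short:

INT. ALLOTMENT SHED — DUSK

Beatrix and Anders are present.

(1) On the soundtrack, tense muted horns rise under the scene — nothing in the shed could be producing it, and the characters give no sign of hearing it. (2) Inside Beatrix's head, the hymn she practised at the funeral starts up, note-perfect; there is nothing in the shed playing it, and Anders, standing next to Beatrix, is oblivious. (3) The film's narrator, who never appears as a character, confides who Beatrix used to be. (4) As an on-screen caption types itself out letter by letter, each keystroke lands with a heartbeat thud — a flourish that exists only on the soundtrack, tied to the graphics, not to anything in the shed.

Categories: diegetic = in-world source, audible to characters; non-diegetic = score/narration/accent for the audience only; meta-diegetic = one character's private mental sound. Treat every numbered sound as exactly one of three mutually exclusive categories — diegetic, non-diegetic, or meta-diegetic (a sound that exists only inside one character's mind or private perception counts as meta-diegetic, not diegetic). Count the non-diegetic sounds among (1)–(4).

Sound (1): score with no on-screen or off-screen source; it exists for the audience alone, so non-diegetic.
Sound (2): the music is a memory playing inside Beatrix's mind alone; no real-world source, Anders can't hear it, so meta-diegetic.
(3) is non-diegetic: commentary laid over the scene from outside the fiction.
(4) it accompanies on-screen graphics, not anything inside the story world → non-diegetic.
Non-diegetic: (1), (3), (4) — that's 3.

3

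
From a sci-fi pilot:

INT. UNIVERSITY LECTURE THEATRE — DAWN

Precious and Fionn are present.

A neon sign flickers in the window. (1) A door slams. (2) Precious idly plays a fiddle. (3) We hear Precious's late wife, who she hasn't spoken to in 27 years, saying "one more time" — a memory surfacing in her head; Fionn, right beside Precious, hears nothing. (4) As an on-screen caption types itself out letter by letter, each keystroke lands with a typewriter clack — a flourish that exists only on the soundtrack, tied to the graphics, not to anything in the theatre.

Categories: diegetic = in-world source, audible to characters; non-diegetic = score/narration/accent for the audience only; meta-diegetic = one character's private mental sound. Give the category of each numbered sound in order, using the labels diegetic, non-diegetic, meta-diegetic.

diegetic, diegetic, meta-diegetic, non-diegetic

(1) the sound comes from a door physically present in the location → diegetic.
(2) is diegetic: Precious is producing the music live, in the story world.
Sound (3): the voice is a memory playing only inside Precious's mind; Fionn can't hear it, so meta-diegetic.
(4) the caption isn't part of the story world, so neither is the sound tied to it → non-diegetic.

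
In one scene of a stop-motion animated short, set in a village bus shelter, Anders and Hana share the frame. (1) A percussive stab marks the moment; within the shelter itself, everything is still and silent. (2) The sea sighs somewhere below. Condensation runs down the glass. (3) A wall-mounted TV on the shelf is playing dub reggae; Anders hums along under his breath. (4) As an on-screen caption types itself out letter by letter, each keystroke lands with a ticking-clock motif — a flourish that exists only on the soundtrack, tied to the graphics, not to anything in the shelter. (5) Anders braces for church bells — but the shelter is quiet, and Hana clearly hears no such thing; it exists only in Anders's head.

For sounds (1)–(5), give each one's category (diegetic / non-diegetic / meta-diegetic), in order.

(1) is non-diegetic: an editorial stinger — it belongs to the cut, not the story world.
Sound (2): it's the actual ambient sound of the location, so diegetic.
(3) a wall-mounted TV is a physical source in the scene and Anders reacts to it → diegetic.
(4) it accompanies on-screen graphics, not anything inside the story world → non-diegetic.
Sound (5): subjective to Anders: the shelter is silent and Hana hears nothing, so meta-diegetic.

non-diegetic, diegetic, diegetic, non-diegetic, meta-diegetic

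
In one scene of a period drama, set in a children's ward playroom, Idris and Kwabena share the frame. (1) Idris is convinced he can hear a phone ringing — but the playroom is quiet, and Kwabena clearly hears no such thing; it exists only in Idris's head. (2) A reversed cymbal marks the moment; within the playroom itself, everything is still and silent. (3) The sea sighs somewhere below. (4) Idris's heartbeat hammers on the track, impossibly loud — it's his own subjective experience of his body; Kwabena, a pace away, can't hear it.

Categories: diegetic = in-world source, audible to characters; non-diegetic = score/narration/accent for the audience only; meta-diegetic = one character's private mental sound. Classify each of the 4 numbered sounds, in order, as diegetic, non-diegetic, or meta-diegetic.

meta-diegetic, non-diegetic, diegetic, meta-diegetic

(1) Idris alone 'hears' it — an imagined sound, not present in the space → meta-diegetic.
Sound (2): it's a sound-design accent with no in-world source; no one in the scene can hear it, so non-diegetic.
(3) is diegetic: it's the actual ambient sound of the location.
Sound (4): a subjective body sound — Idris's private perception, inaudible to Kwabena, so meta-diegetic.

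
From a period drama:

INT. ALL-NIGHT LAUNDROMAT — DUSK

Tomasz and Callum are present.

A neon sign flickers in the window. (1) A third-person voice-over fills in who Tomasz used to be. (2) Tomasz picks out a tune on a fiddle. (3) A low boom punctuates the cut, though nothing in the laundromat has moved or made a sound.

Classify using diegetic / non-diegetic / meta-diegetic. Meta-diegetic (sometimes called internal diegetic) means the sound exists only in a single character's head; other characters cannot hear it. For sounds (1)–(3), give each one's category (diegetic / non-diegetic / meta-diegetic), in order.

Sound (1): the narrator exists outside the story world, addressing only the audience, so non-diegetic.
(2) is diegetic: a character is playing a fiddle on screen.
Sound (3): an editorial stinger — it belongs to the cut, not the story world, so non-diegetic.

non-diegetic, diegetic, non-diegetic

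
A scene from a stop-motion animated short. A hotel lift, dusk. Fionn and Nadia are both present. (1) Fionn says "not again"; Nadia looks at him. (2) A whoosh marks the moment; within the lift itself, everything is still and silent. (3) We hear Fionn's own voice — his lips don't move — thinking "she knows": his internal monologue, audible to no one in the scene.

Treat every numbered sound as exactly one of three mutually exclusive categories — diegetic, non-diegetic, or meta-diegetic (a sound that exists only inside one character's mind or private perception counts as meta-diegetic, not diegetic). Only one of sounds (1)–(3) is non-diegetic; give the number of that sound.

(1) is diegetic: on-screen dialogue — Fionn speaks and Nadia is there to hear.
(2) is non-diegetic: an editorial stinger — it belongs to the cut, not the story world.
Sound (3): Fionn's thought-voice: a private mental sound no other character can hear, so meta-diegetic.
Only (2) is non-diegetic.

2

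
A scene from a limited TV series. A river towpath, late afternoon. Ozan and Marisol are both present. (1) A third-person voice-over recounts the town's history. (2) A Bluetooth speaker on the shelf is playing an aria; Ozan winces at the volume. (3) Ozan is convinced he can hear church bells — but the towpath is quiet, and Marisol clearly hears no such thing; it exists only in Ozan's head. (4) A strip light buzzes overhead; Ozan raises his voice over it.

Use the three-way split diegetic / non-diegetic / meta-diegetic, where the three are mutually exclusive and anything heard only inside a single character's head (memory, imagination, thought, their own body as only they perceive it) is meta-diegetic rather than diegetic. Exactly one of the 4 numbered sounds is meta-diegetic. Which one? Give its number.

3

(1) is non-diegetic: external voice-over — not a character, not heard by anyone in the scene.
Sound (2): the music comes from an on-screen device that Ozan responds to, so diegetic.
Sound (3): Ozan alone 'hears' it — an imagined sound, not present in the space, so meta-diegetic.
Sound (4): it's the actual ambient sound of the location, so diegetic.
Only (3) is meta-diegetic.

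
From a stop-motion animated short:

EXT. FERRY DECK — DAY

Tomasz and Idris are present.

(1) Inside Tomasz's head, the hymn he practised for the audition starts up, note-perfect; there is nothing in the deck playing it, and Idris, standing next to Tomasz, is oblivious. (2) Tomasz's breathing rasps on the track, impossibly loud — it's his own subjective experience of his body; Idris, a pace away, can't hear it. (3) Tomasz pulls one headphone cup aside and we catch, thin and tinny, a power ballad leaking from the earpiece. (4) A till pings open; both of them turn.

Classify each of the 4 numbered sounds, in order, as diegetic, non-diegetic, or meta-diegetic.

meta-diegetic, meta-diegetic, diegetic, diegetic

Sound (1): remembered music, private to Tomasz — Idris is oblivious because it isn't in the room, so meta-diegetic.
Sound (2): a subjective body sound — Tomasz's private perception, inaudible to Idris, so meta-diegetic.
(3) is diegetic: the headphones are an on-screen source.
Sound (4): the sound comes from a till physically present in the location, so diegetic.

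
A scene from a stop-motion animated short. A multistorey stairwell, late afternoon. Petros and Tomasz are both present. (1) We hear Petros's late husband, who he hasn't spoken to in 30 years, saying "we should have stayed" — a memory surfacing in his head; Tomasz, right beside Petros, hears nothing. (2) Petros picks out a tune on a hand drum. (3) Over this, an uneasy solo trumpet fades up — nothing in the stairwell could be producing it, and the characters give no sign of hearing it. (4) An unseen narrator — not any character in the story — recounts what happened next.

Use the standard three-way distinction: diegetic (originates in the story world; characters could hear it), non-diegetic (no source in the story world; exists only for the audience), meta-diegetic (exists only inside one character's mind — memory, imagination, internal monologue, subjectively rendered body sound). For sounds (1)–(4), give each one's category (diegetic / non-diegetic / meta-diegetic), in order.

meta-diegetic, diegetic, non-diegetic, non-diegetic

(1) is meta-diegetic: it's Petros's recollection rendered as sound; the other character can't hear it.
(2) Petros is producing the music live, in the story world → diegetic.
(3) is non-diegetic: score with no on-screen or off-screen source; it exists for the audience alone.
(4) external voice-over — not a character, not heard by anyone in the scene → non-diegetic.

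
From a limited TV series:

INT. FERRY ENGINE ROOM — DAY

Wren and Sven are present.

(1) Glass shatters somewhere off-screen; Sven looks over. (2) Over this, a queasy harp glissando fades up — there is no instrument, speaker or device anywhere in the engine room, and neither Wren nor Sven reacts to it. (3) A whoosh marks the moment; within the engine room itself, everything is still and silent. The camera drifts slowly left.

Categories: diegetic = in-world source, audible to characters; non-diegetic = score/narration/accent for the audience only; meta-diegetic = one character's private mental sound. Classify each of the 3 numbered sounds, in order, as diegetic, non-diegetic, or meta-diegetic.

(1) is diegetic: an in-world source (glass); characters could hear it.
Sound (2): nothing in the engine room produces it and the characters don't hear it — pure soundtrack, so non-diegetic.
(3) nothing in the scene produces it; it's an accent added for the audience → non-diegetic.

diegetic, non-diegetic, non-diegetic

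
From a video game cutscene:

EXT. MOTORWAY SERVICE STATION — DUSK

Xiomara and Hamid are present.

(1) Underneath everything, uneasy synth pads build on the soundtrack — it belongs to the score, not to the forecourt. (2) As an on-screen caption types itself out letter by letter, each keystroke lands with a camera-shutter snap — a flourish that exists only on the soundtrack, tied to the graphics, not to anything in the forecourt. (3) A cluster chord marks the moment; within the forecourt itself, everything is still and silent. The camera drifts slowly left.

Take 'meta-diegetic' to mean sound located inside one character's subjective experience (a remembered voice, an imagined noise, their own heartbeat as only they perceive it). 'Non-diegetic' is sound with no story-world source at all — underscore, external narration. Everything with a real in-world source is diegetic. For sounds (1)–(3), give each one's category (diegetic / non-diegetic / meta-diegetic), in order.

Sound (1): score with no on-screen or off-screen source; it exists for the audience alone, so non-diegetic.
Sound (2): the caption isn't part of the story world, so neither is the sound tied to it, so non-diegetic.
Sound (3): an editorial stinger — it belongs to the cut, not the story world, so non-diegetic.

non-diegetic, non-diegetic, non-diegetic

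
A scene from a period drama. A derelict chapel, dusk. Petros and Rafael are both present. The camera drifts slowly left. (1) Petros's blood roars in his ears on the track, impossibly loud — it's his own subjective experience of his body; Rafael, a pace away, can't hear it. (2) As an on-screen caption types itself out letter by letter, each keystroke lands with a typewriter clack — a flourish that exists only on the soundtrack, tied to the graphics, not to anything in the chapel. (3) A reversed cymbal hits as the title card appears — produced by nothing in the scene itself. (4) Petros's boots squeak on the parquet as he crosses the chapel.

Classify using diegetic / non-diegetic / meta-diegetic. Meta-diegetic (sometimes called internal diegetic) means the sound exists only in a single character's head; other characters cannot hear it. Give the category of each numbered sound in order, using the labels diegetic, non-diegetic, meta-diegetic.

meta-diegetic, non-diegetic, non-diegetic, diegetic

(1) is meta-diegetic: it's Petros's internal bodily sensation rendered as sound; only Petros 'hears' it.
(2) is non-diegetic: the caption isn't part of the story world, so neither is the sound tied to it.
Sound (3): it's a sound-design accent with no in-world source; no one in the scene can hear it, so non-diegetic.
(4) it's the physical sound of Petros moving in the space → diegetic.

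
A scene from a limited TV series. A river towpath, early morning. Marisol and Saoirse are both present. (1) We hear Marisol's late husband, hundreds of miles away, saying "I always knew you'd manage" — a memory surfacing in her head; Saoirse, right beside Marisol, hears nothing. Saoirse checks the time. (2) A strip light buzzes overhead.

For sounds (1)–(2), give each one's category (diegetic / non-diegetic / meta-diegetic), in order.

Sound (1): the voice is a memory playing only inside Marisol's mind; Saoirse can't hear it, so meta-diegetic.
(2) is diegetic: ambient/room sound belonging to the story's physical space.

meta-diegetic, diegetic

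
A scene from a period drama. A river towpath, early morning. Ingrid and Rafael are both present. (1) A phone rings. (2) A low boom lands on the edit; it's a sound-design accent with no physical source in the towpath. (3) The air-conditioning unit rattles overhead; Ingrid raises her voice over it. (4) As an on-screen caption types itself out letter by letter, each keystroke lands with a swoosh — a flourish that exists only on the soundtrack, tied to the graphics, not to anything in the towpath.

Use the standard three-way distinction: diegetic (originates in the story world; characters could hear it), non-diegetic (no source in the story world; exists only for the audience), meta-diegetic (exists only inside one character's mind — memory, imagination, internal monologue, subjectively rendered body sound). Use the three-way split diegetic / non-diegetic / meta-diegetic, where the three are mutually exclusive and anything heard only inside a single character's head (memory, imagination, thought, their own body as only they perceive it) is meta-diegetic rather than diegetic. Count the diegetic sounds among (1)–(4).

2

Sound (1): a phone is a real object/event in the scene's world, so diegetic.
Sound (2): it's a sound-design accent with no in-world source; no one in the scene can hear it, so non-diegetic.
(3) is diegetic: ambient/room sound belonging to the story's physical space.
(4) is non-diegetic: the caption isn't part of the story world, so neither is the sound tied to it.
So 2 of the 4 are diegetic: (1), (3).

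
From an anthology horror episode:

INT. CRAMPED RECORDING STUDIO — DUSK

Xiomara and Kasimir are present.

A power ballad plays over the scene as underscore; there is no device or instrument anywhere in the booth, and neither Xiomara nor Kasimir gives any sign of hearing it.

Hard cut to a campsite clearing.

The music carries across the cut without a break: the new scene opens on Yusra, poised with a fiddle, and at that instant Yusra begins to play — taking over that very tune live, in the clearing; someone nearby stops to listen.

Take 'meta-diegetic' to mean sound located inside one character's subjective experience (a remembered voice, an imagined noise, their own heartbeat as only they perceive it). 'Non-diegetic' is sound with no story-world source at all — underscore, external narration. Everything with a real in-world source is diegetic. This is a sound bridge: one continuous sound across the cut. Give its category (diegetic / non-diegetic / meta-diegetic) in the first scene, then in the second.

Scene one: there's no in-world source anywhere and no character hears it — underscore for the audience only → non-diegetic.
Scene two: from the moment Yusra starts playing, the tune is being performed on a fiddle inside the story world and another character hears it → diegetic.

non-diegetic, diegetic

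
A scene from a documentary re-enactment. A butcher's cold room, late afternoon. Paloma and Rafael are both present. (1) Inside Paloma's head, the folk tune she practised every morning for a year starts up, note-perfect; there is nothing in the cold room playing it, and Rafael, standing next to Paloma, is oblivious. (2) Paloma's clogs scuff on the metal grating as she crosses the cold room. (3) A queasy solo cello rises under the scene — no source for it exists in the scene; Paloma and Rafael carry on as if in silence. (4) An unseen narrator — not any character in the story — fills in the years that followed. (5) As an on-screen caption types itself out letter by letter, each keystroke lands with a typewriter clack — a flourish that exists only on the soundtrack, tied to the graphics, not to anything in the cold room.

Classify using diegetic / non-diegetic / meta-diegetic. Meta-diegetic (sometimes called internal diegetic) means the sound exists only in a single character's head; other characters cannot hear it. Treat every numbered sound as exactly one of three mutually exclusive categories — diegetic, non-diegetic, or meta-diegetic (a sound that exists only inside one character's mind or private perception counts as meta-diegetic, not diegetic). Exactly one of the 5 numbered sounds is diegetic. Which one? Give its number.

2

(1) is meta-diegetic: the music is a memory playing inside Paloma's mind alone; no real-world source, Rafael can't hear it.
Sound (2): it's the physical sound of Paloma moving in the space, so diegetic.
Sound (3): it has no source in the story world and no character can hear it — it's underscore, so non-diegetic.
(4) is non-diegetic: the narrator exists outside the story world, addressing only the audience.
(5) sound married to a title/caption — outside the diegesis by definition → non-diegetic.
Only (2) is diegetic.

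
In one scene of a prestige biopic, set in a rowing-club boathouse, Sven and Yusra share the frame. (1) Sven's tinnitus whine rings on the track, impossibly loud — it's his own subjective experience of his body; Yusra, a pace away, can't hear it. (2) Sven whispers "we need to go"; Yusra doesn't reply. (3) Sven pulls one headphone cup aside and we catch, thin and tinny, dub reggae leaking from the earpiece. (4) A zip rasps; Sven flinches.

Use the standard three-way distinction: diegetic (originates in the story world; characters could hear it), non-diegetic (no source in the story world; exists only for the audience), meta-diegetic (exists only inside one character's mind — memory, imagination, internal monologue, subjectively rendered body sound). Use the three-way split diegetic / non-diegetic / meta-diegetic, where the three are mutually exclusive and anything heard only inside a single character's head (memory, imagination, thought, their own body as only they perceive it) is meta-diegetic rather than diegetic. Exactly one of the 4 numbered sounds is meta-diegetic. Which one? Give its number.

1

(1) is meta-diegetic: a subjective body sound — Sven's private perception, inaudible to Yusra.
(2) is diegetic: on-screen dialogue — Sven speaks and Yusra is there to hear.
Sound (3): the headphones are an on-screen source, so diegetic.
Sound (4): the sound comes from a zip physically present in the location, so diegetic.
Only (1) is meta-diegetic.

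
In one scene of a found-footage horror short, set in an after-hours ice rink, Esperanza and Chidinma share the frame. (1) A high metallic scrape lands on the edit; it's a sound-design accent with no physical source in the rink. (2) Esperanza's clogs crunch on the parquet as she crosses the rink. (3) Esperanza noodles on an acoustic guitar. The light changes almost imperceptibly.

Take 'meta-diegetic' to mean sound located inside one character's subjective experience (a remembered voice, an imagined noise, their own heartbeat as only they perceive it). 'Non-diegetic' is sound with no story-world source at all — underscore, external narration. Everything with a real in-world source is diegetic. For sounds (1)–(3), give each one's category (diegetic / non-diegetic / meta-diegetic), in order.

(1) is non-diegetic: an editorial stinger — it belongs to the cut, not the story world.
(2) is diegetic: a character's body making contact with the set — an in-world sound.
(3) is diegetic: the instrument and the performer are both in the scene.

non-diegetic, diegetic, diegetic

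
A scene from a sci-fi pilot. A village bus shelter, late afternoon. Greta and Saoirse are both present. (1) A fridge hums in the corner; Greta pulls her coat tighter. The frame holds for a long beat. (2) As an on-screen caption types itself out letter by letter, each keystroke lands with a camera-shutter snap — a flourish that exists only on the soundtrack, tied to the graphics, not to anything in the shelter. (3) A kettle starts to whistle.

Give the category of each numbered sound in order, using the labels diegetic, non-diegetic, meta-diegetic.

Sound (1): ambient/room sound belonging to the story's physical space, so diegetic.
Sound (2): it accompanies on-screen graphics, not anything inside the story world, so non-diegetic.
(3) is diegetic: an in-world source (a kettle); characters could hear it.

diegetic, non-diegetic, diegetic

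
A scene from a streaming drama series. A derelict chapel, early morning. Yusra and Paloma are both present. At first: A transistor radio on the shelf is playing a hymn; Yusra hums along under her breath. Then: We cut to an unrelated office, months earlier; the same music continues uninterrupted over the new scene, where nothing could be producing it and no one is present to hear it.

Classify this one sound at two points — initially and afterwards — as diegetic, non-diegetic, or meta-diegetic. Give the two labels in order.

Initially: a transistor radio is a real in-scene source and Yusra reacts to it → diegetic.
Afterwards: there is no longer any in-world source and no one can hear it — it has become underscore → non-diegetic.

diegetic, non-diegetic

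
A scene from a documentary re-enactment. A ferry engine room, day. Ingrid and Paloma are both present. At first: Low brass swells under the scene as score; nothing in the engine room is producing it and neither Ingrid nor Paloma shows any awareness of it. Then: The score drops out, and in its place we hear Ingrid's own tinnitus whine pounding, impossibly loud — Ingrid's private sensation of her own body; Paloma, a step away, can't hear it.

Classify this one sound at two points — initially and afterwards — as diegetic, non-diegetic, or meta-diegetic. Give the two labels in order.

non-diegetic, meta-diegetic

Initially: underscore with no in-world source, inaudible to the characters → non-diegetic.
Afterwards: the body sound is Ingrid's subjective perception alone — Paloma can't hear it → meta-diegetic.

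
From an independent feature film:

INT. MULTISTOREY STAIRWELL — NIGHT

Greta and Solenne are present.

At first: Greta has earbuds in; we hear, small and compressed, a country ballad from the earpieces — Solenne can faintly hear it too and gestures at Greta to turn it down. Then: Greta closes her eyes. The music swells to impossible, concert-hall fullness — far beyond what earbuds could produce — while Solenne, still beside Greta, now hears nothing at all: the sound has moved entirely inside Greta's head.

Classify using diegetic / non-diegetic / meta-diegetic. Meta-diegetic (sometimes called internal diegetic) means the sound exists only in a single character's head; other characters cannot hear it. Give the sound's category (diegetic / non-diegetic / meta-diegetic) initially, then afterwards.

Initially: the earbuds are a physical source both characters can hear → diegetic.
Afterwards: the music now exists only as Greta's subjective experience; Solenne can no longer hear it → meta-diegetic.

diegetic, meta-diegetic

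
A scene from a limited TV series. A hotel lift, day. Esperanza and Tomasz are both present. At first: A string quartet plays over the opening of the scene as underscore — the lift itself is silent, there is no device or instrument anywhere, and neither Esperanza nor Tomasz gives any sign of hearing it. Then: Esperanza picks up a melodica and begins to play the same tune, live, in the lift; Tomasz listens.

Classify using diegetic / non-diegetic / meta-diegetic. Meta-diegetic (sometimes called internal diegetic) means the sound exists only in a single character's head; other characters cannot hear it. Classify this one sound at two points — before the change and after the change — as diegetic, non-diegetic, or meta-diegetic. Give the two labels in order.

non-diegetic, diegetic

Before the change: no in-world source exists and no character can hear it — underscore → non-diegetic.
After the change: a melodica is now a real source in the story world and the characters hear it → diegetic.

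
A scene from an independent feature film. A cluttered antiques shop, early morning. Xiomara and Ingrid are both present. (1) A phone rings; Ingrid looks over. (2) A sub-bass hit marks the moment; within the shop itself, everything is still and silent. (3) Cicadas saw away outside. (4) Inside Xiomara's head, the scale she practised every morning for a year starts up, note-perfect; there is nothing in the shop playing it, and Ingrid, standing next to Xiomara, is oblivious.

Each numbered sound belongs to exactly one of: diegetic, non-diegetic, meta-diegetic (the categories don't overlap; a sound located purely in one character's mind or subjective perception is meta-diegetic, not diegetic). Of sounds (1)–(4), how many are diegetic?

(1) is diegetic: the sound comes from a phone physically present in the location.
Sound (2): nothing in the scene produces it; it's an accent added for the audience, so non-diegetic.
Sound (3): it's the actual ambient sound of the location, so diegetic.
Sound (4): the music is a memory playing inside Xiomara's mind alone; no real-world source, Ingrid can't hear it, so meta-diegetic.
So 2 of the 4 are diegetic: (1), (3).

2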